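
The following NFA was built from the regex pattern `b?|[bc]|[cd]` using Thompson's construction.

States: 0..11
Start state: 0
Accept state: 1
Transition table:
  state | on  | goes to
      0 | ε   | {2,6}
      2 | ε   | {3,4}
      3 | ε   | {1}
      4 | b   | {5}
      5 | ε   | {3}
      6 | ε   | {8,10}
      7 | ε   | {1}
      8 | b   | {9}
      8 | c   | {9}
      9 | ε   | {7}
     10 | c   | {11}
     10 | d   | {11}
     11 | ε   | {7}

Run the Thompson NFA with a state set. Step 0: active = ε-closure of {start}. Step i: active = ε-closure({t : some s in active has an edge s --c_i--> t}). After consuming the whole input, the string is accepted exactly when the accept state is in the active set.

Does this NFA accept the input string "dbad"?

S₀ = ε-closure({0}) = {0,1,2,3,4,6,8,10}
'd' @ 1: {1,7,11}  [accepting]
'b' @ 2: {}  — dead — no transitions
rest 'ad' ignored (set empty)
final: {}; accept 1 not in set

Answer: REJECT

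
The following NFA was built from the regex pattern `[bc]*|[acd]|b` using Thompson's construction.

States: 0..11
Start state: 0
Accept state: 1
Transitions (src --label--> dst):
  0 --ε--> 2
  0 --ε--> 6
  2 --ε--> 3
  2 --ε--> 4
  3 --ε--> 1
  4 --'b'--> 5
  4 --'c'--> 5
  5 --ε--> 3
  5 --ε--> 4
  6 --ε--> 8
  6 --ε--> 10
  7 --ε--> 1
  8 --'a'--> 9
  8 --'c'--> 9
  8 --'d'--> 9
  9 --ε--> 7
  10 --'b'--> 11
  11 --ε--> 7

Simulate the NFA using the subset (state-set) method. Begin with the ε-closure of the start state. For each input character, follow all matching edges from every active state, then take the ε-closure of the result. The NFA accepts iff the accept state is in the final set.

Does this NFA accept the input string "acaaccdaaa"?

Answer: REJECT

Derivation:
start: ε-closure({0}) = {0,1,2,3,4,6,8,10}
'a' @ 1: {1,7,9}  [accepting]
'c' @ 2: {}  — no active states
rest 'aaccdaaa' ignored (set empty)
after full input: {}  (accept=1 not in)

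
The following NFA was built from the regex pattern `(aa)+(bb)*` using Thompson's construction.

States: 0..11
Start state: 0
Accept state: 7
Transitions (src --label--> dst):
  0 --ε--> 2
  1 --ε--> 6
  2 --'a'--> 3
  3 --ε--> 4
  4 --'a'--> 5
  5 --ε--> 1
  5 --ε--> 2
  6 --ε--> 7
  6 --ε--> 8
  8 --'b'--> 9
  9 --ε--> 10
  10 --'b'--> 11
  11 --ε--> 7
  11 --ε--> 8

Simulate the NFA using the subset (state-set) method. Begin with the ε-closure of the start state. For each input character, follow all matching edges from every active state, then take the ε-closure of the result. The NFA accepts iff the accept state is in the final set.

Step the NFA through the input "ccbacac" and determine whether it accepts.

initial (ε-close {0}): {0,2}
'c' @ 1: {}  — dead — no transitions
rest 'cbacac' ignored (set empty)
final: {}; accept 7 not in set

Answer: REJECT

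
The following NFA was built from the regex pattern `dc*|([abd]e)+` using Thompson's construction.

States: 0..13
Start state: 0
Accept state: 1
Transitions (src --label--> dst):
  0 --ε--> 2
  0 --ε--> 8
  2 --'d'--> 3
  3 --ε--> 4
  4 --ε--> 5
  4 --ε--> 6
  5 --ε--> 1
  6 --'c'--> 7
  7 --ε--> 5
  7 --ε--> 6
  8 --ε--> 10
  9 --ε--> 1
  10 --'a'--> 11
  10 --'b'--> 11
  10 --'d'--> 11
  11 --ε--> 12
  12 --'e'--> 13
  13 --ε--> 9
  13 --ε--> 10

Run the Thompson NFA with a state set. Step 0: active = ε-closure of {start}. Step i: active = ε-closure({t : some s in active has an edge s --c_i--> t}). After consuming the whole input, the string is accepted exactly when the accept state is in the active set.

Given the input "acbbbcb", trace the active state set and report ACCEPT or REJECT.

S₀ = ε-closure({0}) = {0,2,8,10}
'a' @ 1: {11,12}
'c' @ 2: {}  — dead — no transitions
rest 'bbbcb' ignored (set empty)
final: {}; accept 1 not in set

Answer: REJECT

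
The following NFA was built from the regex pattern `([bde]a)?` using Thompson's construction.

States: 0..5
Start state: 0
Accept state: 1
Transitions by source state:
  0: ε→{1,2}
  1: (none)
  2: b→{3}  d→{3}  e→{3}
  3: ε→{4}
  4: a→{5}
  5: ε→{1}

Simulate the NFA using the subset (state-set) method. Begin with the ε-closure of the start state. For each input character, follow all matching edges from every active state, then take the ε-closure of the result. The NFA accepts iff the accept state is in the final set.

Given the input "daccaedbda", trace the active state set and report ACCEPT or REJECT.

start: ε-closure({0}) = {0,1,2}
'd' @ 1: {3,4}
'a' @ 2: {1,5}  ✓accept
'c' @ 3: {}  — state set empty
rest 'caedbda' ignored (set empty)
final: {}; accept 1 not in set

Answer: REJECT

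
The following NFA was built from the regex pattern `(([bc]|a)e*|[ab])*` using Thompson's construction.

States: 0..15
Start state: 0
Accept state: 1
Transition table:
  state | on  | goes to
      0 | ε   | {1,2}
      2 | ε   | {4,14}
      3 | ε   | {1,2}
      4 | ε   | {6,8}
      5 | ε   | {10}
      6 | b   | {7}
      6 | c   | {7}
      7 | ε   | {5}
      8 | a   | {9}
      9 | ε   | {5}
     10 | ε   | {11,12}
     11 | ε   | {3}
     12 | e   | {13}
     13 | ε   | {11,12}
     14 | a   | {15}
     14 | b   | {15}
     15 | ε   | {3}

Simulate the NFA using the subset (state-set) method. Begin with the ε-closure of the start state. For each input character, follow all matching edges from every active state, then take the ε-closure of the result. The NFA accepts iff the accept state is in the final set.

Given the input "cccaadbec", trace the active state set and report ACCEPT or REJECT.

initial (ε-close {0}): {0,1,2,4,6,8,14}
'c' @ 1: {1,2,3,4,5,6,7,8,10,11,12,14}  [accepting]
'c' @ 2: {1,2,3,4,5,6,7,8,10,11,12,14}  [accepting]
'c' @ 3: {1,2,3,4,5,6,7,8,10,11,12,14}  [accepting]
'a' @ 4: {1,2,3,4,5,6,8,9,10,11,12,14,15}  [accepting]
'a' @ 5: {1,2,3,4,5,6,8,9,10,11,12,14,15}  [accepting]
'd' @ 6: {}  — no active states
rest 'bec' ignored (set empty)
end set {} — state 1 not in

Answer: REJECT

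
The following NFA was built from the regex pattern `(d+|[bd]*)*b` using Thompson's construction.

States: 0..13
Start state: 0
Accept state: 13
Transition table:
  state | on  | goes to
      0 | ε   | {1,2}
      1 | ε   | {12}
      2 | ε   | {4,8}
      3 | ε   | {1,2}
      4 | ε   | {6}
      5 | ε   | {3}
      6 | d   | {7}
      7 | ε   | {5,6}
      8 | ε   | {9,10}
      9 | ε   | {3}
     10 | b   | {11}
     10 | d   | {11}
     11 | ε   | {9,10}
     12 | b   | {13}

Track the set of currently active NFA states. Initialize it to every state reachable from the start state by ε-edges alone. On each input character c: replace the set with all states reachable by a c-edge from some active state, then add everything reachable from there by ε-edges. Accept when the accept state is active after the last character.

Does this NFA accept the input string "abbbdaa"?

S₀ = ε-closure({0}) = {0,1,2,3,4,6,8,9,10,12}
'a' @ 1: {}  — no active states
rest 'bbbdaa' ignored (set empty)
final: {}; accept 13 not in set

Answer: REJECT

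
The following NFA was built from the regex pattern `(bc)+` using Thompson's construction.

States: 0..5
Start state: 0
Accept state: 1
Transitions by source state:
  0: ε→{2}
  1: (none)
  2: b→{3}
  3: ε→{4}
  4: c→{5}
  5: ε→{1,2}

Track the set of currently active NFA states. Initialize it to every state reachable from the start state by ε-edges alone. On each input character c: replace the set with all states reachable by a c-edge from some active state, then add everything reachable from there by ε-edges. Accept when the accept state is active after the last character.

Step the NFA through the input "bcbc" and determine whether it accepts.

Answer: ACCEPT

Trace:
S₀ = ε-closure({0}) = {0,2}
'b' @ 1: {3,4}
'c' @ 2: {1,2,5}  [accepting]
'b' @ 3: {3,4}
'c' @ 4: {1,2,5}  [accepting]
after full input: {1,2,5}  (accept=1 in)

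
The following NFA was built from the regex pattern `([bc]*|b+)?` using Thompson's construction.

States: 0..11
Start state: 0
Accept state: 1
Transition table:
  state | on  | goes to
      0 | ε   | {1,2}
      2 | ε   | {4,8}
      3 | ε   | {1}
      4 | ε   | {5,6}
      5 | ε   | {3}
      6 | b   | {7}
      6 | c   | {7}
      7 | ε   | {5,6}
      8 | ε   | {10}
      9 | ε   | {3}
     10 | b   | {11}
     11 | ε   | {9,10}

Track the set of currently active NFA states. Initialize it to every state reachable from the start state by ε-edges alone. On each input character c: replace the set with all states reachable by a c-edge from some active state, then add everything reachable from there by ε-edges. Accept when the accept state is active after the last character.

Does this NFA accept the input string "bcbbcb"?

start: ε-closure({0}) = {0,1,2,3,4,5,6,8,10}
'b' @ 1: {1,3,5,6,7,9,10,11}  [accepting]
'c' @ 2: {1,3,5,6,7}  [accepting]
'b' @ 3: {1,3,5,6,7}  [accepting]
'b' @ 4: {1,3,5,6,7}  [accepting]
'c' @ 5: {1,3,5,6,7}  [accepting]
'b' @ 6: {1,3,5,6,7}  [accepting]
after full input: {1,3,5,6,7}  (accept=1 in)

Answer: ACCEPT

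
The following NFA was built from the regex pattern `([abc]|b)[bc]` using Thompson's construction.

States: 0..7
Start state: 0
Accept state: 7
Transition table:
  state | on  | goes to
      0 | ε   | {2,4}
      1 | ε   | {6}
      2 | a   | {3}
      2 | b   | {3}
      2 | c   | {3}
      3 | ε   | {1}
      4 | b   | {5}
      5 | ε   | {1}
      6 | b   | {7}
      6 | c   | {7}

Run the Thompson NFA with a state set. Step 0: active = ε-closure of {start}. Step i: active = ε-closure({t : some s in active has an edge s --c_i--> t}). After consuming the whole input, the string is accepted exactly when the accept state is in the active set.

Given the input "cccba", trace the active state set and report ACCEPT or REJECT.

S₀ = ε-closure({0}) = {0,2,4}
'c' @ 1: {1,3,6}
'c' @ 2: {7}  (accept∈set)
'c' @ 3: {}  — dead — no transitions
rest 'ba' ignored (set empty)
after full input: {}  (accept=7 not in)

Answer: REJECT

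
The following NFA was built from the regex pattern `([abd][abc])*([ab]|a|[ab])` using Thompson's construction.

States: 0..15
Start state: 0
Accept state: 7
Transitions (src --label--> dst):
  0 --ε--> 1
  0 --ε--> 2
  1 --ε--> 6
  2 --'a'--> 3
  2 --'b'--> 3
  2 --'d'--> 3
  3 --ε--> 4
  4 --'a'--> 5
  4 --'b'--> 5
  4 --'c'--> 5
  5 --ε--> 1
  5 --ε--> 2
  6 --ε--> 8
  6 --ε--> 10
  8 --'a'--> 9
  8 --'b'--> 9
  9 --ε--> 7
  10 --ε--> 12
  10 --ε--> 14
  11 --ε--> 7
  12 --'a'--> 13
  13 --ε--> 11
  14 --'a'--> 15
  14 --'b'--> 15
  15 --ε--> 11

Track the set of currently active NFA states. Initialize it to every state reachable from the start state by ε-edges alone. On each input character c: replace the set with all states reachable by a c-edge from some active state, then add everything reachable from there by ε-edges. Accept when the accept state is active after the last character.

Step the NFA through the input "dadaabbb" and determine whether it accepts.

Answer: REJECT

Steps:
S₀ = ε-closure({0}) = {0,1,2,6,8,10,12,14}
'd' @ 1: {3,4}
'a' @ 2: {1,2,5,6,8,10,12,14}
'd' @ 3: {3,4}
'a' @ 4: {1,2,5,6,8,10,12,14}
'a' @ 5: {3,4,7,9,11,13,15}  ✓accept
'b' @ 6: {1,2,5,6,8,10,12,14}
'b' @ 7: {3,4,7,9,11,15}  ✓accept
'b' @ 8: {1,2,5,6,8,10,12,14}
final: {1,2,5,6,8,10,12,14}; accept 7 not in set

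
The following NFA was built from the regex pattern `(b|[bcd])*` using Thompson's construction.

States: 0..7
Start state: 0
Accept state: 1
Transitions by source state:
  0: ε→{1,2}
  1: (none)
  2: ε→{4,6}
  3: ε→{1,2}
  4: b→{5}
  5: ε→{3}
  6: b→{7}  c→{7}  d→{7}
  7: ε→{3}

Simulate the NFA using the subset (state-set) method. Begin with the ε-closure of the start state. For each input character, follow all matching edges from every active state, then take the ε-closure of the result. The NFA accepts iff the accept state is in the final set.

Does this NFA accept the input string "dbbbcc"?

initial (ε-close {0}): {0,1,2,4,6}
'd' @ 1: {1,2,3,4,6,7}  [accepting]
'b' @ 2: {1,2,3,4,5,6,7}  [accepting]
'b' @ 3: {1,2,3,4,5,6,7}  [accepting]
'b' @ 4: {1,2,3,4,5,6,7}  [accepting]
'c' @ 5: {1,2,3,4,6,7}  [accepting]
'c' @ 6: {1,2,3,4,6,7}  [accepting]
end set {1,2,3,4,6,7} — state 1 in

Answer: ACCEPT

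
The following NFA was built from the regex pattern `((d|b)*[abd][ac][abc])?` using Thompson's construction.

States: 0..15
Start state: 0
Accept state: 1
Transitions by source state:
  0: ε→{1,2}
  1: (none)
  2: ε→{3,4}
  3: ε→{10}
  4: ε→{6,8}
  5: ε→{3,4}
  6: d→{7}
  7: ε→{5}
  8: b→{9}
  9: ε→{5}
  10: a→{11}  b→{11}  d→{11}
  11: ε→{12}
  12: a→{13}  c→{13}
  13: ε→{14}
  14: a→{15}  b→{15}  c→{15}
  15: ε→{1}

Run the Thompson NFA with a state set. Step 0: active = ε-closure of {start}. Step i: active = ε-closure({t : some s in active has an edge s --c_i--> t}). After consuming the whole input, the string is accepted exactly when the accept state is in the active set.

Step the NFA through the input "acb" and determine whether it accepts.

Answer: ACCEPT

Steps:
initial (ε-close {0}): {0,1,2,3,4,6,8,10}
'a' @ 1: {11,12}
'c' @ 2: {13,14}
'b' @ 3: {1,15}  ✓accept
after full input: {1,15}  (accept=1 in)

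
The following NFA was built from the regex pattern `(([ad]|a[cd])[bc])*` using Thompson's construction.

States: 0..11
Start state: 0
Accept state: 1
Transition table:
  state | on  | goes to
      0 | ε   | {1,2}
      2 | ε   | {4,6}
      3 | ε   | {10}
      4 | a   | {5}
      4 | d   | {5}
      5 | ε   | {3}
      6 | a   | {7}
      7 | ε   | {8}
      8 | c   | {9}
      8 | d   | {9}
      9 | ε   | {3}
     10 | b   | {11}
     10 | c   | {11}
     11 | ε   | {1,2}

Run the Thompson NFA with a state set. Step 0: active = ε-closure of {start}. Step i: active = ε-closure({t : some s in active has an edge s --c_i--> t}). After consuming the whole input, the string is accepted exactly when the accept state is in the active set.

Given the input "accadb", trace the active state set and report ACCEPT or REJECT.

Answer: ACCEPT

Derivation:
initial (ε-close {0}): {0,1,2,4,6}
'a' @ 1: {3,5,7,8,10}
'c' @ 2: {1,2,3,4,6,9,10,11}  ✓accept
'c' @ 3: {1,2,4,6,11}  ✓accept
'a' @ 4: {3,5,7,8,10}
'd' @ 5: {3,9,10}
'b' @ 6: {1,2,4,6,11}  ✓accept
after full input: {1,2,4,6,11}  (accept=1 in)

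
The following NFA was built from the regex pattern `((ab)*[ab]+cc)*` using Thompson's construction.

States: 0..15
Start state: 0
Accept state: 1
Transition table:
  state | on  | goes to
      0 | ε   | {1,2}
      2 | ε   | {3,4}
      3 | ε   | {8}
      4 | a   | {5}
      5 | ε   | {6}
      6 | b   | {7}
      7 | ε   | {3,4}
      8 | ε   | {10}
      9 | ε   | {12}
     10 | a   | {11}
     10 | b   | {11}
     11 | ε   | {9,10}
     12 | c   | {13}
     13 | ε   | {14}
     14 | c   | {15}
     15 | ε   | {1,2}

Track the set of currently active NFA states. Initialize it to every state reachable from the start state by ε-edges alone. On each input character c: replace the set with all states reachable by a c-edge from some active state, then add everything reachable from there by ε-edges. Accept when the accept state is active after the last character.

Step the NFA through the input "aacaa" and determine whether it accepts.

initial (ε-close {0}): {0,1,2,3,4,8,10}
'a' @ 1: {5,6,9,10,11,12}
'a' @ 2: {9,10,11,12}
'c' @ 3: {13,14}
'a' @ 4: {}  — state set empty
rest 'a' ignored (set empty)
after full input: {}  (accept=1 not in)

Answer: REJECT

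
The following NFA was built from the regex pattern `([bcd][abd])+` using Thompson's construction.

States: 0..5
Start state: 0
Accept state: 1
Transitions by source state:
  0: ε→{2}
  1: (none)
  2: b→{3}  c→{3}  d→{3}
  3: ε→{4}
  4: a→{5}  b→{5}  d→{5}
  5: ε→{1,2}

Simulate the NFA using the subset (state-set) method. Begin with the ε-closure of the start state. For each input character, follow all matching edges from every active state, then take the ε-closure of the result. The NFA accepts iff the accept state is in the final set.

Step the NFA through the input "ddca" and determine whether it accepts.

Answer: ACCEPT

Steps:
start: ε-closure({0}) = {0,2}
'd' @ 1: {3,4}
'd' @ 2: {1,2,5}  ✓accept
'c' @ 3: {3,4}
'a' @ 4: {1,2,5}  ✓accept
end set {1,2,5} — state 1 in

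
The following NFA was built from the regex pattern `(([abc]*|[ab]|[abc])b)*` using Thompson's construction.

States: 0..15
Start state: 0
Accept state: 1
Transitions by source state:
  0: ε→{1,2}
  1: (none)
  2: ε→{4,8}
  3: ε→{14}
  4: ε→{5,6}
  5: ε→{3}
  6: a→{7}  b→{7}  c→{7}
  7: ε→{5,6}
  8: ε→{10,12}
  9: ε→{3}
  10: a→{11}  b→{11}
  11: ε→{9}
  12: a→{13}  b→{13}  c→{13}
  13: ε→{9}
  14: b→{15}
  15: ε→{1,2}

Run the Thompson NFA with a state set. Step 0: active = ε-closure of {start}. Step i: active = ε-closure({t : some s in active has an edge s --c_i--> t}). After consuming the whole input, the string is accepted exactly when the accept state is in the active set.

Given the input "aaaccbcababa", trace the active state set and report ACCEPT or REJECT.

S₀ = ε-closure({0}) = {0,1,2,3,4,5,6,8,10,12,14}
'a' @ 1: {3,5,6,7,9,11,13,14}
'a' @ 2: {3,5,6,7,14}
'a' @ 3: {3,5,6,7,14}
'c' @ 4: {3,5,6,7,14}
'c' @ 5: {3,5,6,7,14}
'b' @ 6: {1,2,3,4,5,6,7,8,10,12,14,15}  ✓accept
'c' @ 7: {3,5,6,7,9,13,14}
'a' @ 8: {3,5,6,7,14}
'b' @ 9: {1,2,3,4,5,6,7,8,10,12,14,15}  ✓accept
'a' @ 10: {3,5,6,7,9,11,13,14}
'b' @ 11: {1,2,3,4,5,6,7,8,10,12,14,15}  ✓accept
'a' @ 12: {3,5,6,7,9,11,13,14}
final: {3,5,6,7,9,11,13,14}; accept 1 not in set

Answer: REJECT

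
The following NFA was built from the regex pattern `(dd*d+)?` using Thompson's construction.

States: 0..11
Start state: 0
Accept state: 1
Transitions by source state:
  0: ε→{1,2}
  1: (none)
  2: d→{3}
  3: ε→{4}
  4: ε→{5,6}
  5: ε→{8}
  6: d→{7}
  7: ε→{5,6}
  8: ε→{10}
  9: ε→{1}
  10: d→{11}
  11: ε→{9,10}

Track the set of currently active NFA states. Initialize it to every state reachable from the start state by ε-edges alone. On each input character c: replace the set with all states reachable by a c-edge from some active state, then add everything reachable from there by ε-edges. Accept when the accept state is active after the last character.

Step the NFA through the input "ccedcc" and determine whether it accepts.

Answer: REJECT

Steps:
initial (ε-close {0}): {0,1,2}
'c' @ 1: {}  — dead — no transitions
rest 'cedcc' ignored (set empty)
final: {}; accept 1 not in set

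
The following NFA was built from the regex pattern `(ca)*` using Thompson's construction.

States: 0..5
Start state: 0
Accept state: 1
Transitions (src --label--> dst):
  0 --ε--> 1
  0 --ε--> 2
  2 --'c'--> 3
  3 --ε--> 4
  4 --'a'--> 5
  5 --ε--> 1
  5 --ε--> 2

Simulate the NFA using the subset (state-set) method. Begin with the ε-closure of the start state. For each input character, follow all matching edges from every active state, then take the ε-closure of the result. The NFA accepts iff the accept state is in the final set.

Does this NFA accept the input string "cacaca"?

Answer: ACCEPT

Derivation:
initial (ε-close {0}): {0,1,2}
'c' @ 1: {3,4}
'a' @ 2: {1,2,5}  ✓accept
'c' @ 3: {3,4}
'a' @ 4: {1,2,5}  ✓accept
'c' @ 5: {3,4}
'a' @ 6: {1,2,5}  ✓accept
end set {1,2,5} — state 1 in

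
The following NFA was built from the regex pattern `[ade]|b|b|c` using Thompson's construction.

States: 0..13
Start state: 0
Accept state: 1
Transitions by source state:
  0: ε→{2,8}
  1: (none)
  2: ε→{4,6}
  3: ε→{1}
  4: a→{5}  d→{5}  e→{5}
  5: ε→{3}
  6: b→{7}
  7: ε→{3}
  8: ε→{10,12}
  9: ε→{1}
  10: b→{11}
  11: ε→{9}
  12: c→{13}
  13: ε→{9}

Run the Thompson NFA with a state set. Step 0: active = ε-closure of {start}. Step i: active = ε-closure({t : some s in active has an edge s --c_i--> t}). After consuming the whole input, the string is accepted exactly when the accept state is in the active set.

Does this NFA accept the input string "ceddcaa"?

start: ε-closure({0}) = {0,2,4,6,8,10,12}
'c' @ 1: {1,9,13}  (accept∈set)
'e' @ 2: {}  — dead — no transitions
rest 'ddcaa' ignored (set empty)
after full input: {}  (accept=1 not in)

Answer: REJECT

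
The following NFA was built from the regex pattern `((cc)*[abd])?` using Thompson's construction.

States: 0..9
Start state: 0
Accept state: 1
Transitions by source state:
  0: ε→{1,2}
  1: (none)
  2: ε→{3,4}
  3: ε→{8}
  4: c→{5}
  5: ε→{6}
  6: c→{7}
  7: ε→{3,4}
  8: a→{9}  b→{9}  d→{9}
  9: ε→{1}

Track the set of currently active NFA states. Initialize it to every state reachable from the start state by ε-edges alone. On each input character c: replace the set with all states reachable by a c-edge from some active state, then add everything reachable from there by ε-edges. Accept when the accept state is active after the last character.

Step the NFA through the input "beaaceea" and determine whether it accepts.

Answer: REJECT

Trace:
start: ε-closure({0}) = {0,1,2,3,4,8}
'b' @ 1: {1,9}  [accepting]
'e' @ 2: {}  — dead — no transitions
rest 'aaceea' ignored (set empty)
end set {} — state 1 not in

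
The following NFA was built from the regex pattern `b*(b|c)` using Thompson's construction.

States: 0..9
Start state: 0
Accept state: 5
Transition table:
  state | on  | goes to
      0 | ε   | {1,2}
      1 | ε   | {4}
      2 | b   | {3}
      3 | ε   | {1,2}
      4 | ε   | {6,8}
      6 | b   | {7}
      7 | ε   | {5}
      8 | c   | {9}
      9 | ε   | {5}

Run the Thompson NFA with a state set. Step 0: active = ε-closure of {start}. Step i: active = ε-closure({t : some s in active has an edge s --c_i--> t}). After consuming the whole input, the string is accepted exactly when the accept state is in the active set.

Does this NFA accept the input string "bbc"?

initial (ε-close {0}): {0,1,2,4,6,8}
'b' @ 1: {1,2,3,4,5,6,7,8}  ✓accept
'b' @ 2: {1,2,3,4,5,6,7,8}  ✓accept
'c' @ 3: {5,9}  ✓accept
after full input: {5,9}  (accept=5 in)

Answer: ACCEPT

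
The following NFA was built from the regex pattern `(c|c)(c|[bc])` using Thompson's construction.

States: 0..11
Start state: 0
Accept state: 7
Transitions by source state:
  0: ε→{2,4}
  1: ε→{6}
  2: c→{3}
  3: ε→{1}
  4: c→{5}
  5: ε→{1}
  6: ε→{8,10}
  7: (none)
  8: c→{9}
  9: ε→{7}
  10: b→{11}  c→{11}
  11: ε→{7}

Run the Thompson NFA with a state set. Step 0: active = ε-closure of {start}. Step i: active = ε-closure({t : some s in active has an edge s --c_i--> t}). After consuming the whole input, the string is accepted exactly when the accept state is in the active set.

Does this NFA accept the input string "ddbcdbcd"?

Answer: REJECT

Derivation:
initial (ε-close {0}): {0,2,4}
'd' @ 1: {}  — no active states
rest 'dbcdbcd' ignored (set empty)
final: {}; accept 7 not in set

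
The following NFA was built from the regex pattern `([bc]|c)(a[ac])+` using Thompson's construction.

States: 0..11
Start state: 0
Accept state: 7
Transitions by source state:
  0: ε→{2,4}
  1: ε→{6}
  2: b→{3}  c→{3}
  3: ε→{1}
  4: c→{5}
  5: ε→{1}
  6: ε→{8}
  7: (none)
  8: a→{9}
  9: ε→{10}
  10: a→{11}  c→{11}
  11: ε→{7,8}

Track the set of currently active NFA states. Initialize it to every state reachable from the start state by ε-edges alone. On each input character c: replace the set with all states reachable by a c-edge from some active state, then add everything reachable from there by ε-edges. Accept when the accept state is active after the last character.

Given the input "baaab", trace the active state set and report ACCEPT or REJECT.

Answer: REJECT

Trace:
S₀ = ε-closure({0}) = {0,2,4}
'b' @ 1: {1,3,6,8}
'a' @ 2: {9,10}
'a' @ 3: {7,8,11}  [accepting]
'a' @ 4: {9,10}
'b' @ 5: {}  — no active states
after full input: {}  (accept=7 not in)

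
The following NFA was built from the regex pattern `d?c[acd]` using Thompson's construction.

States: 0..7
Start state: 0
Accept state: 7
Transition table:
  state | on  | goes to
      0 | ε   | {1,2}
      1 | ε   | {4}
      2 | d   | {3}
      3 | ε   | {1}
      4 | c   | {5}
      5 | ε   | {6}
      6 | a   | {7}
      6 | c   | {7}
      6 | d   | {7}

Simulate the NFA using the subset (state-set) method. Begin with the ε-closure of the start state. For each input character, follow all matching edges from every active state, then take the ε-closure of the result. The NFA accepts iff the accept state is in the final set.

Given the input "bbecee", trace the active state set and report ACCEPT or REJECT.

initial (ε-close {0}): {0,1,2,4}
'b' @ 1: {}  — dead — no transitions
rest 'becee' ignored (set empty)
after full input: {}  (accept=7 not in)

Answer: REJECT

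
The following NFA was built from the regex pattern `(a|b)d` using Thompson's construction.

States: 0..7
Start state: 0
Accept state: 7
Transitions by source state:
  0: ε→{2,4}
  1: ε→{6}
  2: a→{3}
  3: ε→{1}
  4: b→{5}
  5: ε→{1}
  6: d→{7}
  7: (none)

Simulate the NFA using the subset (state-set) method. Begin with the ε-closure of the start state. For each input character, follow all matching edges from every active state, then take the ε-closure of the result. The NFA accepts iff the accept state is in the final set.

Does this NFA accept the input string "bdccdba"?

initial (ε-close {0}): {0,2,4}
'b' @ 1: {1,5,6}
'd' @ 2: {7}  ✓accept
'c' @ 3: {}  — no active states
rest 'cdba' ignored (set empty)
after full input: {}  (accept=7 not in)

Answer: REJECT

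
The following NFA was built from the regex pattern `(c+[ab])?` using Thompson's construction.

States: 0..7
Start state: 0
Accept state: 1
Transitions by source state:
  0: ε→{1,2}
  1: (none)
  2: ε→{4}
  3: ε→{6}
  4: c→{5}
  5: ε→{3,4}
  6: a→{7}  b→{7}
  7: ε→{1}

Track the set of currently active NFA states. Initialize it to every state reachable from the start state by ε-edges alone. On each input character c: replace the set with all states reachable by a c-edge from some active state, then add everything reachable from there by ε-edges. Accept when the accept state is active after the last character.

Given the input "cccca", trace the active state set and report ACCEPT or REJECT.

Answer: ACCEPT

Steps:
start: ε-closure({0}) = {0,1,2,4}
'c' @ 1: {3,4,5,6}
'c' @ 2: {3,4,5,6}
'c' @ 3: {3,4,5,6}
'c' @ 4: {3,4,5,6}
'a' @ 5: {1,7}  ✓accept
final: {1,7}; accept 1 in set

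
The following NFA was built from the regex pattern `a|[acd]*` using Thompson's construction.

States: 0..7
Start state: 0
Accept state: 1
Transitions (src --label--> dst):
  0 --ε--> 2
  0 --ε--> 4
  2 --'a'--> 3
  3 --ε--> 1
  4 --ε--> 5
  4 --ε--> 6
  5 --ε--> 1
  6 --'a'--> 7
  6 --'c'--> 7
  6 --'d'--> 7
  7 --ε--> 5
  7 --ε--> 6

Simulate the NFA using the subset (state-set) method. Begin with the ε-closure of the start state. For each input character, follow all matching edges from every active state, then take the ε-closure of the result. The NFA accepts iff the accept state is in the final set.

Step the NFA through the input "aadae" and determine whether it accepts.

Answer: REJECT

Derivation:
start: ε-closure({0}) = {0,1,2,4,5,6}
'a' @ 1: {1,3,5,6,7}  (accept∈set)
'a' @ 2: {1,5,6,7}  (accept∈set)
'd' @ 3: {1,5,6,7}  (accept∈set)
'a' @ 4: {1,5,6,7}  (accept∈set)
'e' @ 5: {}  — no active states
after full input: {}  (accept=1 not in)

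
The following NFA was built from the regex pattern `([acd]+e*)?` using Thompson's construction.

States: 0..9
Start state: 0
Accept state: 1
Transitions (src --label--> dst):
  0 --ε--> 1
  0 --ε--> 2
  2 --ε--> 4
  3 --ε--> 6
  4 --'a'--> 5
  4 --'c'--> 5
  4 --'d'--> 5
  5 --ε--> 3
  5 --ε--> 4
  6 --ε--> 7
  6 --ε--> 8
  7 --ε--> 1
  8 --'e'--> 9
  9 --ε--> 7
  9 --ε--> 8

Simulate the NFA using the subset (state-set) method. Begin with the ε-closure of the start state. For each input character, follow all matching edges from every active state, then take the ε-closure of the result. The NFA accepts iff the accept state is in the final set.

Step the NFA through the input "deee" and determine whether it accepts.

Answer: ACCEPT

Steps:
S₀ = ε-closure({0}) = {0,1,2,4}
'd' @ 1: {1,3,4,5,6,7,8}  (accept∈set)
'e' @ 2: {1,7,8,9}  (accept∈set)
'e' @ 3: {1,7,8,9}  (accept∈set)
'e' @ 4: {1,7,8,9}  (accept∈set)
final: {1,7,8,9}; accept 1 in set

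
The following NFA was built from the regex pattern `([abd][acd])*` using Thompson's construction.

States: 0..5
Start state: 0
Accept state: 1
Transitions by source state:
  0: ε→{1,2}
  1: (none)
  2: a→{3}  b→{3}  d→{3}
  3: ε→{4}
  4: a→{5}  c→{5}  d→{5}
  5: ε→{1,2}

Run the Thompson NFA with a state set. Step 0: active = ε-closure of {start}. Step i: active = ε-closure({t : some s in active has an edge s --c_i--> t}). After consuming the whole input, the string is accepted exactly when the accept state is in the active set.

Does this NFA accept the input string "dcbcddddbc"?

Answer: ACCEPT

Derivation:
start: ε-closure({0}) = {0,1,2}
'd' @ 1: {3,4}
'c' @ 2: {1,2,5}  [accepting]
'b' @ 3: {3,4}
'c' @ 4: {1,2,5}  [accepting]
'd' @ 5: {3,4}
'd' @ 6: {1,2,5}  [accepting]
'd' @ 7: {3,4}
'd' @ 8: {1,2,5}  [accepting]
'b' @ 9: {3,4}
'c' @ 10: {1,2,5}  [accepting]
final: {1,2,5}; accept 1 in set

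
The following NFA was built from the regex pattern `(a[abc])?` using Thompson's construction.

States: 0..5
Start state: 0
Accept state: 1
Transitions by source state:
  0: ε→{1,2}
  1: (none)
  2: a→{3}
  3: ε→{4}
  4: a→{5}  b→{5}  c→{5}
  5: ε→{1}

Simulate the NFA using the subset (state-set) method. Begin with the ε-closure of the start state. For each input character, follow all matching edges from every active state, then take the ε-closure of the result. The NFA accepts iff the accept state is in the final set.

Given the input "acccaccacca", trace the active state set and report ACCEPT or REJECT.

S₀ = ε-closure({0}) = {0,1,2}
'a' @ 1: {3,4}
'c' @ 2: {1,5}  (accept∈set)
'c' @ 3: {}  — no active states
rest 'caccacca' ignored (set empty)
after full input: {}  (accept=1 not in)

Answer: REJECT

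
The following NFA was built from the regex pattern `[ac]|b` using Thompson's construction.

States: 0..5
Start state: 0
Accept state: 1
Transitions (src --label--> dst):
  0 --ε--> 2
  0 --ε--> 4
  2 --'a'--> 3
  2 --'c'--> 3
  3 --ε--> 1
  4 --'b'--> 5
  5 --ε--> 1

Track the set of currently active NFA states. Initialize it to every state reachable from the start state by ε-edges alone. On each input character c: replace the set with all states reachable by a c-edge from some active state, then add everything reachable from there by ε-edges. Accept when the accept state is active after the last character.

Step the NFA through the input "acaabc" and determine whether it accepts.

initial (ε-close {0}): {0,2,4}
'a' @ 1: {1,3}  [accepting]
'c' @ 2: {}  — state set empty
rest 'aabc' ignored (set empty)
final: {}; accept 1 not in set

Answer: REJECT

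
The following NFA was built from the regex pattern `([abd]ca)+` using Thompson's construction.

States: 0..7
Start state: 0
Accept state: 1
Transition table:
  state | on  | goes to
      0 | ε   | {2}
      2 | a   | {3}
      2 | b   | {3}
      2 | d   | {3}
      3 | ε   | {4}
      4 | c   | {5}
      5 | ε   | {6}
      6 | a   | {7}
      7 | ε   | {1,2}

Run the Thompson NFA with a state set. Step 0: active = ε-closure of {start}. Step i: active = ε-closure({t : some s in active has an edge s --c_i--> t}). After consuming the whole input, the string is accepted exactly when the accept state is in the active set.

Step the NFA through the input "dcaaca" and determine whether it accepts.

S₀ = ε-closure({0}) = {0,2}
'd' @ 1: {3,4}
'c' @ 2: {5,6}
'a' @ 3: {1,2,7}  ✓accept
'a' @ 4: {3,4}
'c' @ 5: {5,6}
'a' @ 6: {1,2,7}  ✓accept
end set {1,2,7} — state 1 in

Answer: ACCEPT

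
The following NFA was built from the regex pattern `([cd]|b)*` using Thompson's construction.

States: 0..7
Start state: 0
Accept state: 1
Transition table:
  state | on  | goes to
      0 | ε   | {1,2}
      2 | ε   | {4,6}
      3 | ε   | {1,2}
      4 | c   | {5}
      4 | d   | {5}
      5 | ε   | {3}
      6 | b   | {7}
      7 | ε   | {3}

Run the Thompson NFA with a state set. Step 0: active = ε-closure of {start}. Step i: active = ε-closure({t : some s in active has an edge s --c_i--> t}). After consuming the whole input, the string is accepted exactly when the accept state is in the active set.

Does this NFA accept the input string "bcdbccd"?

S₀ = ε-closure({0}) = {0,1,2,4,6}
'b' @ 1: {1,2,3,4,6,7}  [accepting]
'c' @ 2: {1,2,3,4,5,6}  [accepting]
'd' @ 3: {1,2,3,4,5,6}  [accepting]
'b' @ 4: {1,2,3,4,6,7}  [accepting]
'c' @ 5: {1,2,3,4,5,6}  [accepting]
'c' @ 6: {1,2,3,4,5,6}  [accepting]
'd' @ 7: {1,2,3,4,5,6}  [accepting]
after full input: {1,2,3,4,5,6}  (accept=1 in)

Answer: ACCEPT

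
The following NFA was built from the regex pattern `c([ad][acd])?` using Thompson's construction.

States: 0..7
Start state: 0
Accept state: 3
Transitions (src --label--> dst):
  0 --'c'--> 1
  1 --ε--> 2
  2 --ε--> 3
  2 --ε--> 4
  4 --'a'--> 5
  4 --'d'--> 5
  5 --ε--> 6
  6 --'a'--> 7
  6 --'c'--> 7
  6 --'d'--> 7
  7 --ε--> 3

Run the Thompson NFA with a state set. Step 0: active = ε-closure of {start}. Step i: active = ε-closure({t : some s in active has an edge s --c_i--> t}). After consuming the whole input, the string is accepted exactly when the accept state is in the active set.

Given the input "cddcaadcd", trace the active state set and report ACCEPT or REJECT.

start: ε-closure({0}) = {0}
'c' @ 1: {1,2,3,4}  [accepting]
'd' @ 2: {5,6}
'd' @ 3: {3,7}  [accepting]
'c' @ 4: {}  — no active states
rest 'aadcd' ignored (set empty)
final: {}; accept 3 not in set

Answer: REJECT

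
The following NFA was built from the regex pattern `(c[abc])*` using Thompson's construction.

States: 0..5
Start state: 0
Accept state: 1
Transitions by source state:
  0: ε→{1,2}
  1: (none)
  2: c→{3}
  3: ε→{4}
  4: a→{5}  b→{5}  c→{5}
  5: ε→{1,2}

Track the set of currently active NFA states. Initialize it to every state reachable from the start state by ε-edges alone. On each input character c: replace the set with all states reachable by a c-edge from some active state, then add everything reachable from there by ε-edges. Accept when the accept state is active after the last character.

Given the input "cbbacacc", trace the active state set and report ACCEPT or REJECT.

Answer: REJECT

Derivation:
start: ε-closure({0}) = {0,1,2}
'c' @ 1: {3,4}
'b' @ 2: {1,2,5}  (accept∈set)
'b' @ 3: {}  — state set empty
rest 'acacc' ignored (set empty)
after full input: {}  (accept=1 not in)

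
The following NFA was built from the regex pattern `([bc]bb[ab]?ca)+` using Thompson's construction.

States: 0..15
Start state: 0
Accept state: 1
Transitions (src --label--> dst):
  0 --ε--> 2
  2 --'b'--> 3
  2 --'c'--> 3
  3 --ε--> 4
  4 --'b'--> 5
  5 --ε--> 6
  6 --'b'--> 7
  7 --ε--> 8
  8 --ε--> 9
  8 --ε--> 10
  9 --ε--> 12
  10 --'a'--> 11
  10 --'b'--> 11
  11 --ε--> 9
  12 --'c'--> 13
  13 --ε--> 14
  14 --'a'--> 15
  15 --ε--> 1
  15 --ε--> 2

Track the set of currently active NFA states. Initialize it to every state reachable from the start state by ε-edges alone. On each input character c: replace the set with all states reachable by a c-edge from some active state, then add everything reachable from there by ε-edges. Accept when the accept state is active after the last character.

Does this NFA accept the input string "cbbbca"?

start: ε-closure({0}) = {0,2}
'c' @ 1: {3,4}
'b' @ 2: {5,6}
'b' @ 3: {7,8,9,10,12}
'b' @ 4: {9,11,12}
'c' @ 5: {13,14}
'a' @ 6: {1,2,15}  ✓accept
end set {1,2,15} — state 1 in

Answer: ACCEPT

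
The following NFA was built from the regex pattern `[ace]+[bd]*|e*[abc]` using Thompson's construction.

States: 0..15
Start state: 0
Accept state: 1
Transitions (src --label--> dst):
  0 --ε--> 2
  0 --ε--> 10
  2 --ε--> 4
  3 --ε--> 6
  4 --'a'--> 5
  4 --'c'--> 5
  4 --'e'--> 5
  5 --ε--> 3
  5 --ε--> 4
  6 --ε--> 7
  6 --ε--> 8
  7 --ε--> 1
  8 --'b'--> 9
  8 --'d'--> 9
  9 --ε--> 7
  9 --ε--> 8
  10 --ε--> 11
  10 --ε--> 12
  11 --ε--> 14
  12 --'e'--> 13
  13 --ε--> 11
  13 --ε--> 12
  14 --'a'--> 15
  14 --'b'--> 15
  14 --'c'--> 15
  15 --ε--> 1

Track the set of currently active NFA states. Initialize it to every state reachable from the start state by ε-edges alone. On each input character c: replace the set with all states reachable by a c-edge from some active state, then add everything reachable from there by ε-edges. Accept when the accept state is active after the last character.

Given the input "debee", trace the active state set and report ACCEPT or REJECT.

S₀ = ε-closure({0}) = {0,2,4,10,11,12,14}
'd' @ 1: {}  — dead — no transitions
rest 'ebee' ignored (set empty)
end set {} — state 1 not in

Answer: REJECT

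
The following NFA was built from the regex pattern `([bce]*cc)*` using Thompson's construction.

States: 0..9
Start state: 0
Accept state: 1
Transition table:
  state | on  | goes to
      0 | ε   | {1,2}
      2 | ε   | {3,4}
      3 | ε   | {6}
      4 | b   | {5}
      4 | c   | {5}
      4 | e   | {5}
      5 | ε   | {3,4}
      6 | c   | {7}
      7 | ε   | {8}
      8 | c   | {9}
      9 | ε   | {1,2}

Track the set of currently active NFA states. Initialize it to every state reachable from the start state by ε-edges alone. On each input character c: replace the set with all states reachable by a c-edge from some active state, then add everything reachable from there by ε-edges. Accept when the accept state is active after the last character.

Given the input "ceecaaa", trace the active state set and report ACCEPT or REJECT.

Answer: REJECT

Trace:
initial (ε-close {0}): {0,1,2,3,4,6}
'c' @ 1: {3,4,5,6,7,8}
'e' @ 2: {3,4,5,6}
'e' @ 3: {3,4,5,6}
'c' @ 4: {3,4,5,6,7,8}
'a' @ 5: {}  — no active states
rest 'aa' ignored (set empty)
final: {}; accept 1 not in set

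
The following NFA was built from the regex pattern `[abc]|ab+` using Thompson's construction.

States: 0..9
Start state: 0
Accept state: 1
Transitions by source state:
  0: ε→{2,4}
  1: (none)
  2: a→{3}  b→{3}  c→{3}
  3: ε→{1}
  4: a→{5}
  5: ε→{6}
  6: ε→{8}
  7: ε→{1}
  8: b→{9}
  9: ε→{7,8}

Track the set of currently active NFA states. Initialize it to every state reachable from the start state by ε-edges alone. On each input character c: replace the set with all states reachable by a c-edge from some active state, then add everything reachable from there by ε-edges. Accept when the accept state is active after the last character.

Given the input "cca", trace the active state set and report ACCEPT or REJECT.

Answer: REJECT

Steps:
S₀ = ε-closure({0}) = {0,2,4}
'c' @ 1: {1,3}  (accept∈set)
'c' @ 2: {}  — dead — no transitions
rest 'a' ignored (set empty)
end set {} — state 1 not in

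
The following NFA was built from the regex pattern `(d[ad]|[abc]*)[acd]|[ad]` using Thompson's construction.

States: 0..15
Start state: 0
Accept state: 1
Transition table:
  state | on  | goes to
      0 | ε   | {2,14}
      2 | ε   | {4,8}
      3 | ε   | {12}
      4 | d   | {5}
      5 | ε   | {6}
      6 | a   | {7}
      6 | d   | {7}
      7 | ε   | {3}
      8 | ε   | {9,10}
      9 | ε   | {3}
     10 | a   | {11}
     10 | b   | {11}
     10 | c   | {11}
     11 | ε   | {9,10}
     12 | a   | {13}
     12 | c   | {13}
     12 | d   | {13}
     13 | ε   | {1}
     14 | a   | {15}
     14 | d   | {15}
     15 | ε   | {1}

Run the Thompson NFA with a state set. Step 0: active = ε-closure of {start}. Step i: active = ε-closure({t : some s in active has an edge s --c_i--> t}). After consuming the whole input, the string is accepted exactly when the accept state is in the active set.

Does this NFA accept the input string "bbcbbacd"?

Answer: ACCEPT

Trace:
S₀ = ε-closure({0}) = {0,2,3,4,8,9,10,12,14}
'b' @ 1: {3,9,10,11,12}
'b' @ 2: {3,9,10,11,12}
'c' @ 3: {1,3,9,10,11,12,13}  [accepting]
'b' @ 4: {3,9,10,11,12}
'b' @ 5: {3,9,10,11,12}
'a' @ 6: {1,3,9,10,11,12,13}  [accepting]
'c' @ 7: {1,3,9,10,11,12,13}  [accepting]
'd' @ 8: {1,13}  [accepting]
after full input: {1,13}  (accept=1 in)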